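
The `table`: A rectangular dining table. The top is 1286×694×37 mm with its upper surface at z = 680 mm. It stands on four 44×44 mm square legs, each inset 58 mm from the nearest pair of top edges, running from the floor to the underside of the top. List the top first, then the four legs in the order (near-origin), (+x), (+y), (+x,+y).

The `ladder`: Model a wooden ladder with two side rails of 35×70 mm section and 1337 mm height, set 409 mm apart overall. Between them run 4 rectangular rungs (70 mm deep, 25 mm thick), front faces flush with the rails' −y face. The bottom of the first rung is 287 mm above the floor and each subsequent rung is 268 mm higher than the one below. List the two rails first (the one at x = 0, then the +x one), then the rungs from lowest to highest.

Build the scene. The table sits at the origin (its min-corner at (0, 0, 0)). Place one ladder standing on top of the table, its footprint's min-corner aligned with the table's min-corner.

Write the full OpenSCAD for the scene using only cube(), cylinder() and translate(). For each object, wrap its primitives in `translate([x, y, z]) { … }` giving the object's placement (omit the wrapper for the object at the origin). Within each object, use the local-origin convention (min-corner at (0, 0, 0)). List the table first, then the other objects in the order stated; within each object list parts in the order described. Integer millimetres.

translate([0, 0, 643]) cube([1286, 694, 37]);
translate([58, 58, 0]) cube([44, 44, 643]);
translate([1184, 58, 0]) cube([44, 44, 643]);
translate([58, 592, 0]) cube([44, 44, 643]);
translate([1184, 592, 0]) cube([44, 44, 643]);
translate([0, 0, 680]) {
  cube([35, 70, 1337]);
  translate([374, 0, 0]) cube([35, 70, 1337]);
  translate([35, 0, 287]) cube([339, 70, 25]);
  translate([35, 0, 555]) cube([339, 70, 25]);
  translate([35, 0, 823]) cube([339, 70, 25]);
  translate([35, 0, 1091]) cube([339, 70, 25]);
}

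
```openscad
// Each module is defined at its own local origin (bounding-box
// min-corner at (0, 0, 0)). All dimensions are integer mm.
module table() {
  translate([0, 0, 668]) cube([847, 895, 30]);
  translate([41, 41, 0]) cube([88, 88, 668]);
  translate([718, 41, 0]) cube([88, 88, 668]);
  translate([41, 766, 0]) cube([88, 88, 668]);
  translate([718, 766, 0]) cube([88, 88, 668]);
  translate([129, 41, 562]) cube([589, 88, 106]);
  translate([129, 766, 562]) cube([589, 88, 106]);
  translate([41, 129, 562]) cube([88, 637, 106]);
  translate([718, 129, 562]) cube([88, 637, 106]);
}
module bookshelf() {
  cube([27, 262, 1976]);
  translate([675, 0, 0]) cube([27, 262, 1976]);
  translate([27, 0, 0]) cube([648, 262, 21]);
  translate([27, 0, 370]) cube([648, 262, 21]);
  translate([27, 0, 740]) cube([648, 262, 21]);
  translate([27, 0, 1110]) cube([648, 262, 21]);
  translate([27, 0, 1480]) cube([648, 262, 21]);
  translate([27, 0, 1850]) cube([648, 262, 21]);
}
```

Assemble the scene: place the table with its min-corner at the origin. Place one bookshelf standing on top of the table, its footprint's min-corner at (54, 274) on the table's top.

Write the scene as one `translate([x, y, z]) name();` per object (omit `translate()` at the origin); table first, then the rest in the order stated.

table();
translate([54, 274, 698]) bookshelf();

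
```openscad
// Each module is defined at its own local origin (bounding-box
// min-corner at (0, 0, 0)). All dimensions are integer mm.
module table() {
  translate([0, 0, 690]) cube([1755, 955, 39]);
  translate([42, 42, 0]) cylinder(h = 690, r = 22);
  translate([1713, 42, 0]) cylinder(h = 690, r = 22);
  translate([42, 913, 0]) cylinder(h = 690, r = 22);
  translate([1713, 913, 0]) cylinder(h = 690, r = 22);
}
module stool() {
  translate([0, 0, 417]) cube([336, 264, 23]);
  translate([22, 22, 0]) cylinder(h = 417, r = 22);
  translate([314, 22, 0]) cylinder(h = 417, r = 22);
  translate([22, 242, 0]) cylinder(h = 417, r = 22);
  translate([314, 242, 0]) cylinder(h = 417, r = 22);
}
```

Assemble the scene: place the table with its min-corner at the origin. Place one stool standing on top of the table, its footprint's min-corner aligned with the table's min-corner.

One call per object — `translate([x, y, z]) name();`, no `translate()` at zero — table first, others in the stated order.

table();
translate([0, 0, 729]) stool();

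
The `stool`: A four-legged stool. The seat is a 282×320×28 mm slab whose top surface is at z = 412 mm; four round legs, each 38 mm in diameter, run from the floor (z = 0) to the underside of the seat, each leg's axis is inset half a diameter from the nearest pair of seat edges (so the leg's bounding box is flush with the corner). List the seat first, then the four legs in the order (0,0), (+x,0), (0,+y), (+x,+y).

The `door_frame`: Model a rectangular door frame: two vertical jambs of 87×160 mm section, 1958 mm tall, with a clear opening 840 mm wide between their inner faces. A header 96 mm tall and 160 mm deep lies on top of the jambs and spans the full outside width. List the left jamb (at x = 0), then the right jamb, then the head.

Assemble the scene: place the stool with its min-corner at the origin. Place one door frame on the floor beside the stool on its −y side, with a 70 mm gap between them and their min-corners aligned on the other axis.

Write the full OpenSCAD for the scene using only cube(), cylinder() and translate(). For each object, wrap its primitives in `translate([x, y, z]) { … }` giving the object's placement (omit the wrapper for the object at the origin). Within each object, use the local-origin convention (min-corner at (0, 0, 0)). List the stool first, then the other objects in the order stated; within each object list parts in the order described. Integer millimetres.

translate([0, 0, 384]) cube([282, 320, 28]);
translate([19, 19, 0]) cylinder(h = 384, r = 19);
translate([263, 19, 0]) cylinder(h = 384, r = 19);
translate([19, 301, 0]) cylinder(h = 384, r = 19);
translate([263, 301, 0]) cylinder(h = 384, r = 19);
translate([0, -230, 0]) {
  cube([87, 160, 1958]);
  translate([927, 0, 0]) cube([87, 160, 1958]);
  translate([0, 0, 1958]) cube([1014, 160, 96]);
}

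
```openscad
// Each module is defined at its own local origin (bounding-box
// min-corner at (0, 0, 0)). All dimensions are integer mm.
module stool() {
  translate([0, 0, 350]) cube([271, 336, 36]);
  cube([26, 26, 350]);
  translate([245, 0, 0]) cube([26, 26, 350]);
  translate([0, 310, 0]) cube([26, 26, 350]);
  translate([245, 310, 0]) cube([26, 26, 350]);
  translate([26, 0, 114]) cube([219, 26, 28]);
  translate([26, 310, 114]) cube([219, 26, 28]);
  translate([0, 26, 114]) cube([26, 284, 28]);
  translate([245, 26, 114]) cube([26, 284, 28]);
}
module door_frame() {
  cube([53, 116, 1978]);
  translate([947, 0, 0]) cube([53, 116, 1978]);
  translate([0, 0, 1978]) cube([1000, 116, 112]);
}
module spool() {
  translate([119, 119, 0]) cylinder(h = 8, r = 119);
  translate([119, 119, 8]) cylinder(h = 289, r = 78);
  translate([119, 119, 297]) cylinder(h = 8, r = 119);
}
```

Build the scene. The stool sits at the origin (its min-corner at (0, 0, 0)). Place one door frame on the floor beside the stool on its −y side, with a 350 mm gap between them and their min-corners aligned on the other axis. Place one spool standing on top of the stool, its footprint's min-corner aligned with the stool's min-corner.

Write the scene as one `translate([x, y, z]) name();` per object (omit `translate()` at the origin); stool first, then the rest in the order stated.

stool();
translate([0, -466, 0]) door_frame();
translate([0, 0, 386]) spool();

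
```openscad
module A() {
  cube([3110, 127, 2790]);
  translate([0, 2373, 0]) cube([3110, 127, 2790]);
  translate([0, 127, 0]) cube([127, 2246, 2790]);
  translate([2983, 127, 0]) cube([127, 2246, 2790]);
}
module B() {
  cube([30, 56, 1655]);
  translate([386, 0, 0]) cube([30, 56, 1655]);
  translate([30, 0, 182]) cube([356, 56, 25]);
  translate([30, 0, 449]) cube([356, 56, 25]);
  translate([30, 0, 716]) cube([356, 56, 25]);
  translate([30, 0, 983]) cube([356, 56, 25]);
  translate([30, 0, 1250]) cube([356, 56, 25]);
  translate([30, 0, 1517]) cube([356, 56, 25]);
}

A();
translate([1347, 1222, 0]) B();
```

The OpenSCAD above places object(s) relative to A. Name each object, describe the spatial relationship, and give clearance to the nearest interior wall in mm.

Clearances: x = 1220, y = 1095; minimum 1095 mm.

A is a house frame. B is a ladder. The ladder sits inside the house frame, centred. The clearance to the nearest interior wall is 1095 mm.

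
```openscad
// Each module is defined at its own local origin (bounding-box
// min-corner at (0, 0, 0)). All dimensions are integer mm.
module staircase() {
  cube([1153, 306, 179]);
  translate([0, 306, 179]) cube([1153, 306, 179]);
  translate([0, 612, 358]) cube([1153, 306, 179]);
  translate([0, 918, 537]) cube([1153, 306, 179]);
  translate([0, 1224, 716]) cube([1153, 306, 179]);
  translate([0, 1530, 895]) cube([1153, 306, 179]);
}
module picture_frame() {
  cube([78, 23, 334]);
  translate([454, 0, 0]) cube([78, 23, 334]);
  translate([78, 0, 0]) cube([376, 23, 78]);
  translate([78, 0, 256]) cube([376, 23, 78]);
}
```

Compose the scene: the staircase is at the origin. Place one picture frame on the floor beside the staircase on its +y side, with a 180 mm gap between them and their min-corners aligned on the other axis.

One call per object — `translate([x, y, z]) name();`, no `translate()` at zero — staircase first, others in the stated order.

staircase();
translate([0, 2016, 0]) picture_frame();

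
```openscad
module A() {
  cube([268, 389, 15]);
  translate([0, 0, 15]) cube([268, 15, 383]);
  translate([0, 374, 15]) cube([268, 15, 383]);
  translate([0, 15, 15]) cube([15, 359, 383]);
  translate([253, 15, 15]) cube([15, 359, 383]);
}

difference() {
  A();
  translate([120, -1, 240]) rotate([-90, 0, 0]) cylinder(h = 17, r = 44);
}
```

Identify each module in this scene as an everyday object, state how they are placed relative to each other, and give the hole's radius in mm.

A is an open box. The open box has a circular hole through its front wall. The hole's radius is 44 mm.

The subtracted cylinder has r = 44 mm.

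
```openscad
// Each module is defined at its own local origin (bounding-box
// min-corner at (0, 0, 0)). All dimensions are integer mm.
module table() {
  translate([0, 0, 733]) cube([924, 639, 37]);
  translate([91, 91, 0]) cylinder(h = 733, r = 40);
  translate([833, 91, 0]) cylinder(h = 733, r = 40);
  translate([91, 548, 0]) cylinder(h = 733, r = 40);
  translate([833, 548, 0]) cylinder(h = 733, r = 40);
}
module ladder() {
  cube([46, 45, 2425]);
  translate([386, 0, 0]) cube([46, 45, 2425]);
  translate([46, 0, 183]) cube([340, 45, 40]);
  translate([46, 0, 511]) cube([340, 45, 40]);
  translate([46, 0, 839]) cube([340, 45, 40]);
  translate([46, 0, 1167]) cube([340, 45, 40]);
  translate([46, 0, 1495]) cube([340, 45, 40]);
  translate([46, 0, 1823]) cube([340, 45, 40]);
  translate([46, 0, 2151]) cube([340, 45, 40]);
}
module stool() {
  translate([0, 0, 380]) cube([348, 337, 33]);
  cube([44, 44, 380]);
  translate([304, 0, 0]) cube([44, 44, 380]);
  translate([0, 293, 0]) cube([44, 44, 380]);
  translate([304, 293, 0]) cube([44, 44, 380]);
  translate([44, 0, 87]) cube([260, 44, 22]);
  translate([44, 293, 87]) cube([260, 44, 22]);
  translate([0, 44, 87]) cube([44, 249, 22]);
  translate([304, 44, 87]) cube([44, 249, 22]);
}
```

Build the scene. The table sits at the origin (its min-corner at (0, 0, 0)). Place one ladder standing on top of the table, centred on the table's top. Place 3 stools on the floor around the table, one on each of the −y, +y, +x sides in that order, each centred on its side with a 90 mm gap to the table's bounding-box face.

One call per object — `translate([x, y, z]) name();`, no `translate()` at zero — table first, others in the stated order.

table();
translate([246, 297, 770]) ladder();
translate([288, -427, 0]) stool();
translate([288, 729, 0]) stool();
translate([1014, 151, 0]) stool();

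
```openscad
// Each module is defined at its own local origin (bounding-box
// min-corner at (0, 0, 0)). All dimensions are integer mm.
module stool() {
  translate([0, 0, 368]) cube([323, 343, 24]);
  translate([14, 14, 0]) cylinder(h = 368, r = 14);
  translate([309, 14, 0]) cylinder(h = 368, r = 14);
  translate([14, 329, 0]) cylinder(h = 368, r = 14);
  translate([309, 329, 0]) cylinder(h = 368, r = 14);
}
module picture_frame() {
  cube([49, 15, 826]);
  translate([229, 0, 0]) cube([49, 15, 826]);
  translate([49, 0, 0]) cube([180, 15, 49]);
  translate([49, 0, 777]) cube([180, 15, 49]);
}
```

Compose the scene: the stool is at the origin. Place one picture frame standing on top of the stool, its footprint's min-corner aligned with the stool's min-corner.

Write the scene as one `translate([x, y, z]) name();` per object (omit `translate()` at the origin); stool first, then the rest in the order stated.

stool();
translate([0, 0, 392]) picture_frame();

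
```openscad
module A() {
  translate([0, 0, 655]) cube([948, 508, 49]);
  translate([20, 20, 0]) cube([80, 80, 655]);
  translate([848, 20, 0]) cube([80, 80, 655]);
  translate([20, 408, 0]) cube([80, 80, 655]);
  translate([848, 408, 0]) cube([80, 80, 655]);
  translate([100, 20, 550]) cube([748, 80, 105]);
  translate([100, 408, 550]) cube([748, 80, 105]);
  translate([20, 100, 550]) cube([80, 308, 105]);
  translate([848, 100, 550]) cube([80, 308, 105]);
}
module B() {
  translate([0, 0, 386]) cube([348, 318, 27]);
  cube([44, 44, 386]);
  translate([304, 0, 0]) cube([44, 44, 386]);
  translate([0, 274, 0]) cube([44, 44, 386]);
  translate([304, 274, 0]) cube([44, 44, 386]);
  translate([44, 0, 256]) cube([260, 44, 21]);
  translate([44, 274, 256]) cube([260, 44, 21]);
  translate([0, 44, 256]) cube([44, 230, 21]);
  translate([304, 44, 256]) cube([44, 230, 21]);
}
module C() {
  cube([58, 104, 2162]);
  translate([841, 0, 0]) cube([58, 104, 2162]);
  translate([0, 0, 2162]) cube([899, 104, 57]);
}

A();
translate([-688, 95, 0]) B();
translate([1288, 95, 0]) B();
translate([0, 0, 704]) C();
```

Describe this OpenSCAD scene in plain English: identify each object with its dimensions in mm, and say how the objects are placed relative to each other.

A is a table: top 948 mm (x) × 508 mm (y), 49 mm thick, upper face at z = 704 mm, on four 80×80 mm square legs, each inset 20 mm from the nearest pair of top edges, running from z = 0 to the bottom of the top. Four apron rails, 80 mm thick and 105 mm tall, run between adjacent legs with their top edges flush with the underside of the top and their outer faces flush with the legs' outer faces.

B is a four-legged stool. The seat is a 348×318×27 mm slab whose top surface is at z = 413 mm; four square legs, each 44×44 mm in cross-section, run from the floor (z = 0) to the underside of the seat, each flush with a corner of the seat. Four stretchers, 44 mm wide and 21 mm tall, connect adjacent legs with their undersides at z = 256 mm, each running between the inner faces of the legs it joins and aligned with the legs' outer faces on the other axis.

C is a door frame. The clear opening is 783 mm wide and 2162 mm high. Two 58 mm wide jambs, 104 mm deep, stand either side of the opening from the floor to the top of the opening. A 57 mm thick head sits across the top of both jambs, spanning the full outside width of the frame.

Two stools sit around the table at the −x, +x sides. The door frame is on top of the table.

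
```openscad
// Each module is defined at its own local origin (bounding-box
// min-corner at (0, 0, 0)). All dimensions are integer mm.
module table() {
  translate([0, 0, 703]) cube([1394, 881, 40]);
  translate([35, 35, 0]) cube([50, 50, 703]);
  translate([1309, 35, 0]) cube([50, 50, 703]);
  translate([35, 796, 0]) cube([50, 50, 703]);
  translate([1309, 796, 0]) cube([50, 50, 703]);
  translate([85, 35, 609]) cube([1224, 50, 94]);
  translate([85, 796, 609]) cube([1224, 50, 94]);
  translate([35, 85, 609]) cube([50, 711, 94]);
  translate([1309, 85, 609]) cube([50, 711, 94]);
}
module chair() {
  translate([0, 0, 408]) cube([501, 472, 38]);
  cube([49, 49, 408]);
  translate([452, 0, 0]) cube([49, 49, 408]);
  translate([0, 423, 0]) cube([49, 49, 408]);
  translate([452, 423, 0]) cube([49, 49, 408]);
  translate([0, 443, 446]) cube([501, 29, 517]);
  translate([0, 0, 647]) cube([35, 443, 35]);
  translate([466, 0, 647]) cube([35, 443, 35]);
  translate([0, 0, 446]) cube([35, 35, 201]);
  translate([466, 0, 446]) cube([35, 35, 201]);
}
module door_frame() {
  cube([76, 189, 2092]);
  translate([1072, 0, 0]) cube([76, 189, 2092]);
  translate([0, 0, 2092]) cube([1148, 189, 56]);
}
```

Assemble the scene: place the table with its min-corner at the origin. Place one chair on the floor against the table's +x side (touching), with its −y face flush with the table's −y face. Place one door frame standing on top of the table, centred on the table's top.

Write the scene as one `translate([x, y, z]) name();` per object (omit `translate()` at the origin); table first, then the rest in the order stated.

table();
translate([1394, 0, 0]) chair();
translate([123, 346, 743]) door_frame();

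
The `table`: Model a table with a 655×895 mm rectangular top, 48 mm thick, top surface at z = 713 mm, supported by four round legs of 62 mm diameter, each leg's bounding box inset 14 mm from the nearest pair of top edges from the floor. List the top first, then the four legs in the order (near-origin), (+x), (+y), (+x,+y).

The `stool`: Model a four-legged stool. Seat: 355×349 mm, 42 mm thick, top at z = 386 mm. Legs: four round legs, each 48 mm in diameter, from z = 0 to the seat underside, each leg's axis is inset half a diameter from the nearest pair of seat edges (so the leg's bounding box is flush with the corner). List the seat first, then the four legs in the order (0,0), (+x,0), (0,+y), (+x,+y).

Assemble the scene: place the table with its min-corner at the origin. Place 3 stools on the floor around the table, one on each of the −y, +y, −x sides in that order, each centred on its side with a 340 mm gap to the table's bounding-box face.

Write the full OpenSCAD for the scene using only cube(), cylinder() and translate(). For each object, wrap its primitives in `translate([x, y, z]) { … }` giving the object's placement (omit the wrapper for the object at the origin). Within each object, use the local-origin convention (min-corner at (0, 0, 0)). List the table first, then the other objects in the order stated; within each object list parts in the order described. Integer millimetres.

translate([0, 0, 665]) cube([655, 895, 48]);
translate([45, 45, 0]) cylinder(h = 665, r = 31);
translate([610, 45, 0]) cylinder(h = 665, r = 31);
translate([45, 850, 0]) cylinder(h = 665, r = 31);
translate([610, 850, 0]) cylinder(h = 665, r = 31);
translate([150, -689, 0]) {
  translate([0, 0, 344]) cube([355, 349, 42]);
  translate([24, 24, 0]) cylinder(h = 344, r = 24);
  translate([331, 24, 0]) cylinder(h = 344, r = 24);
  translate([24, 325, 0]) cylinder(h = 344, r = 24);
  translate([331, 325, 0]) cylinder(h = 344, r = 24);
}
translate([150, 1235, 0]) {
  translate([0, 0, 344]) cube([355, 349, 42]);
  translate([24, 24, 0]) cylinder(h = 344, r = 24);
  translate([331, 24, 0]) cylinder(h = 344, r = 24);
  translate([24, 325, 0]) cylinder(h = 344, r = 24);
  translate([331, 325, 0]) cylinder(h = 344, r = 24);
}
translate([-695, 273, 0]) {
  translate([0, 0, 344]) cube([355, 349, 42]);
  translate([24, 24, 0]) cylinder(h = 344, r = 24);
  translate([331, 24, 0]) cylinder(h = 344, r = 24);
  translate([24, 325, 0]) cylinder(h = 344, r = 24);
  translate([331, 325, 0]) cylinder(h = 344, r = 24);
}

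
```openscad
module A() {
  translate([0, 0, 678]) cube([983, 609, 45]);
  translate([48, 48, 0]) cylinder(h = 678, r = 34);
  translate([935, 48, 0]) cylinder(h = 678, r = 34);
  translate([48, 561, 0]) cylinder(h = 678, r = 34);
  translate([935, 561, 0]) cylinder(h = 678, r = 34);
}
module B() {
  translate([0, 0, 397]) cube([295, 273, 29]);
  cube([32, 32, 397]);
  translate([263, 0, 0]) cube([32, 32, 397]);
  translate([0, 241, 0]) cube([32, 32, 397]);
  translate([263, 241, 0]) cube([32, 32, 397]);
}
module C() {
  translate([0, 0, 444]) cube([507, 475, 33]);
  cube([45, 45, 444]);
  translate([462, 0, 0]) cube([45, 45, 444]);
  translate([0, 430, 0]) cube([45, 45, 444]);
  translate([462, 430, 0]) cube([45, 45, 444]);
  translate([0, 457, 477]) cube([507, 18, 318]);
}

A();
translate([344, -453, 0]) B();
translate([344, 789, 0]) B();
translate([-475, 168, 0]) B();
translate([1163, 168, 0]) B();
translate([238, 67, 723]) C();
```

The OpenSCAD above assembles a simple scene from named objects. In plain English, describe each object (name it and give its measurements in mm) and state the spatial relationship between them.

A is a table: top 983 mm (x) × 609 mm (y), 45 mm thick, upper face at z = 723 mm, on four round legs of 68 mm diameter, each leg's bounding box inset 14 mm from the nearest pair of top edges, running from z = 0 to the bottom of the top.

B is a four-legged stool. The seat is 295×273 mm, 29 mm thick, top at z = 426 mm. It stands on four square legs, each 32×32 mm in cross-section, from z = 0 to the seat underside, each flush with a corner of the seat.

C is a chair: 507×475 mm seat, 33 mm thick, top at z = 477 mm, on four 45 mm square corner legs flush with the seat edges. A 18 mm thick backrest slab spans the full seat width, extending 318 mm above the seat top, its back face flush with the seat's +y edge.

Four stools sit around the table at the −y, +y, −x, +x sides. The chair is on top of the table, centred.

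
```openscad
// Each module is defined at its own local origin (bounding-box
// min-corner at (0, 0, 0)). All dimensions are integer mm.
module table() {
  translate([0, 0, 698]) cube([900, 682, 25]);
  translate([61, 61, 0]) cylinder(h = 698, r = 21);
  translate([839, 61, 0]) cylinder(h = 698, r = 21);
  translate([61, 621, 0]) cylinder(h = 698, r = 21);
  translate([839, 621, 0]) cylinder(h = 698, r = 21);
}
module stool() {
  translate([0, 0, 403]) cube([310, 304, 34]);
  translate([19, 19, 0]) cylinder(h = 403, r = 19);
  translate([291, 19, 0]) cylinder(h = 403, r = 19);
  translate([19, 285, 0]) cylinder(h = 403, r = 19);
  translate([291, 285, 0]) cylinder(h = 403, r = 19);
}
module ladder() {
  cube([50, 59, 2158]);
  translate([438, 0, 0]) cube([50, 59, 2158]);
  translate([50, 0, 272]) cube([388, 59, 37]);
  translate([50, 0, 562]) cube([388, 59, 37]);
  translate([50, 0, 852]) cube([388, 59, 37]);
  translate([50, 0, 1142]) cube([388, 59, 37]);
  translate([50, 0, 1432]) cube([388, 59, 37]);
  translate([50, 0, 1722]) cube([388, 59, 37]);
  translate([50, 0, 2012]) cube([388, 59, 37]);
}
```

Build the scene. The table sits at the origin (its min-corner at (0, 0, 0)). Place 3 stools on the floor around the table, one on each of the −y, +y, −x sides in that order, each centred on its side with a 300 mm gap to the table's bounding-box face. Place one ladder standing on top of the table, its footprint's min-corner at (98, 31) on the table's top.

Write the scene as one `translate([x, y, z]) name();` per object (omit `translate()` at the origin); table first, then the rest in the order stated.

table();
translate([295, -604, 0]) stool();
translate([295, 982, 0]) stool();
translate([-610, 189, 0]) stool();
translate([98, 31, 723]) ladder();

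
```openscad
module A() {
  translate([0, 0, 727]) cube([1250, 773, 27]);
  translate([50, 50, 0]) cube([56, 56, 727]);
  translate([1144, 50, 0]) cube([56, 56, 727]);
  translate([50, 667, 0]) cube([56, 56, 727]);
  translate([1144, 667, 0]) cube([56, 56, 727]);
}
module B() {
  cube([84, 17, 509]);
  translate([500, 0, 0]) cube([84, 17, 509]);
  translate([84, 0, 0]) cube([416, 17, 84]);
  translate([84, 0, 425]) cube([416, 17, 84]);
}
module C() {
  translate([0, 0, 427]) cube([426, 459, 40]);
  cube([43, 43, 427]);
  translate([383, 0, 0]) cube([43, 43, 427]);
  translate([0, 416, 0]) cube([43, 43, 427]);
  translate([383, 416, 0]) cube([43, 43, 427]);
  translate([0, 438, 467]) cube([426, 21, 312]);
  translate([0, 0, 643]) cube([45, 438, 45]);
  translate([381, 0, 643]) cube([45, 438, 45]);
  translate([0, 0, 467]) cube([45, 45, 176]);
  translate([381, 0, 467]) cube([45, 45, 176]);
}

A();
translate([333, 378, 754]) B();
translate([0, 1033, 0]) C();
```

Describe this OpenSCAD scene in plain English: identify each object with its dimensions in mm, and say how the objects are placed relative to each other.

A is a rectangular dining table. The top is 1250×773×27 mm with its upper surface at z = 754 mm. It stands on four 56×56 mm square legs, each inset 50 mm from the nearest pair of top edges, running from the floor to the underside of the top.

B is a picture frame with a 416×341 mm rectangular opening (x by z) and a uniform 84 mm border on every side. Frame depth is 17 mm along y. It is built from two vertical stiles running the full outside height and two horizontal rails spanning the gap between the stiles.

C is a chair: 426×459 mm seat, 40 mm thick, top at z = 467 mm, on four 43 mm square corner legs flush with the seat edges. A 21 mm thick backrest slab spans the full seat width, extending 312 mm above the seat top, its back face flush with the seat's +y edge. Two armrests of 45×45 mm section run along each side from the seat's front edge to the front of the backrest, top faces 221 mm above the seat top and outer faces flush with the seat's x-edges; a 45×45 mm post under the front of each armrest stands on the seat at the front corner.

The picture frame is on top of the table, centred. The chair is on the floor beside the table on its +y side.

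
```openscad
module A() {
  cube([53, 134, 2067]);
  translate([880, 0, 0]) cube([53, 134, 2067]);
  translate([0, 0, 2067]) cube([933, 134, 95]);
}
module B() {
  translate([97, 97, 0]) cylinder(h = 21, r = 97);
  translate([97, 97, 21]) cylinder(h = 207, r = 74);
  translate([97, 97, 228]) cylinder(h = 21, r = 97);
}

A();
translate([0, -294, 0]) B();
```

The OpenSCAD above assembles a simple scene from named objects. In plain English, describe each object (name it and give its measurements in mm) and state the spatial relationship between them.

A is a door frame. The clear opening is 827 mm wide and 2067 mm high. Two 53 mm wide jambs, 134 mm deep, stand either side of the opening from the floor to the top of the opening. A 95 mm thick head sits across the top of both jambs, spanning the full outside width of the frame.

B is a spool: two coaxial disc flanges of radius 97 mm and thickness 21 mm, joined by a core cylinder of radius 74 mm and height 207 mm. The lower flange rests on z = 0 and the three cylinders share a vertical axis.

The spool is on the floor beside the door frame on its −y side.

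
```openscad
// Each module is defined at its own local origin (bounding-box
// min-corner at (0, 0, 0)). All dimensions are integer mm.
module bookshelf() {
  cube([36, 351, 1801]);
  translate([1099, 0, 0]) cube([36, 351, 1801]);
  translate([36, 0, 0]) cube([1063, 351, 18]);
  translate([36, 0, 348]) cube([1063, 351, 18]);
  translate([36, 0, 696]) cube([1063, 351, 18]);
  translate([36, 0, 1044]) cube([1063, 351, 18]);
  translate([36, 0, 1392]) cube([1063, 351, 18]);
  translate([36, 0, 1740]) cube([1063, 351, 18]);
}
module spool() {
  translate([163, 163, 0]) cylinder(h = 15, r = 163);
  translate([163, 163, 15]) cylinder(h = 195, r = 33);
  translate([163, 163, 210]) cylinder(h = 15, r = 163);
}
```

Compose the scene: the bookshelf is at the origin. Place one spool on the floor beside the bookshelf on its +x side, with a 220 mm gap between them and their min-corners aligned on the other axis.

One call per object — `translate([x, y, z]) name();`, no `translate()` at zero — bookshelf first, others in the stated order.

bookshelf();
translate([1355, 0, 0]) spool();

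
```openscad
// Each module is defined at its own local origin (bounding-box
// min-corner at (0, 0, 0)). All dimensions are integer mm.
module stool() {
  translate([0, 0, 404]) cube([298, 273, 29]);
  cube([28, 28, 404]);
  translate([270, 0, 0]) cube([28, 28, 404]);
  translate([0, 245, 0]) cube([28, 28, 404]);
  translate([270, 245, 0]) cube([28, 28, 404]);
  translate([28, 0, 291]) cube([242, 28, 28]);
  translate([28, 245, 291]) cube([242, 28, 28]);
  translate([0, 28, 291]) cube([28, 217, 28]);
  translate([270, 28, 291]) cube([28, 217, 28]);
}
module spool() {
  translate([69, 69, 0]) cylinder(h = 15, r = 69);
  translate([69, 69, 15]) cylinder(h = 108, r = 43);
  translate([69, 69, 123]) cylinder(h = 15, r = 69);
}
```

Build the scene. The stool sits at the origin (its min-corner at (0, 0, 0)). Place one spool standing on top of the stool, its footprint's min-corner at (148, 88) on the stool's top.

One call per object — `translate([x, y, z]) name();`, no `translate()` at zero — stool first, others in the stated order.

stool();
translate([148, 88, 433]) spool();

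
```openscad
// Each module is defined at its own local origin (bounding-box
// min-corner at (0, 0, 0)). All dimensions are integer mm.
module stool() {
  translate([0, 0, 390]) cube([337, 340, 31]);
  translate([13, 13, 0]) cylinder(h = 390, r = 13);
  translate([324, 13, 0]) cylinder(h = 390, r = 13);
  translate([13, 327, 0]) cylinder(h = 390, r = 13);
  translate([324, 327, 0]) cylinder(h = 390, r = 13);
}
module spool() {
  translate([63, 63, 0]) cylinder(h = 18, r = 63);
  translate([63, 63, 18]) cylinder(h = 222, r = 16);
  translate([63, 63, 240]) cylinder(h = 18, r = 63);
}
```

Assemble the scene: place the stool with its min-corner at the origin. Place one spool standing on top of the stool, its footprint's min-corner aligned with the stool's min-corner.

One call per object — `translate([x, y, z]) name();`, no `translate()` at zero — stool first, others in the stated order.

stool();
translate([0, 0, 421]) spool();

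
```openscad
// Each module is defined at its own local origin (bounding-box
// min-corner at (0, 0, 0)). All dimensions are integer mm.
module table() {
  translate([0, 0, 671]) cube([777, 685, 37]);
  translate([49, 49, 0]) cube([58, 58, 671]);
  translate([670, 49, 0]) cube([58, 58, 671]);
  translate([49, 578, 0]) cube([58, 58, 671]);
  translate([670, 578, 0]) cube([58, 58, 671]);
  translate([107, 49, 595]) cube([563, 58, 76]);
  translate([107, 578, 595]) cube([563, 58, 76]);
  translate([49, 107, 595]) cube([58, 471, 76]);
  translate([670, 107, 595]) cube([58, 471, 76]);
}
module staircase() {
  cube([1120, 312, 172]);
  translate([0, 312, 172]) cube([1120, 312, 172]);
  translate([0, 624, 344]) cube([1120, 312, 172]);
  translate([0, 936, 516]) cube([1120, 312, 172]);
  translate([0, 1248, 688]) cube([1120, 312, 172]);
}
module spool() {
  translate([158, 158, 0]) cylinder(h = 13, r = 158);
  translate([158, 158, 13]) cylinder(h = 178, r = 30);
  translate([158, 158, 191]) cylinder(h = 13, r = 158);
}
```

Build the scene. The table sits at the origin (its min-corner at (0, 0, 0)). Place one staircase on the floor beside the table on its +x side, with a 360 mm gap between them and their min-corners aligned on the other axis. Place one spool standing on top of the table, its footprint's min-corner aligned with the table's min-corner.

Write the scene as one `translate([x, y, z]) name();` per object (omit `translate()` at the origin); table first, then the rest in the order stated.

table();
translate([1137, 0, 0]) staircase();
translate([0, 0, 708]) spool();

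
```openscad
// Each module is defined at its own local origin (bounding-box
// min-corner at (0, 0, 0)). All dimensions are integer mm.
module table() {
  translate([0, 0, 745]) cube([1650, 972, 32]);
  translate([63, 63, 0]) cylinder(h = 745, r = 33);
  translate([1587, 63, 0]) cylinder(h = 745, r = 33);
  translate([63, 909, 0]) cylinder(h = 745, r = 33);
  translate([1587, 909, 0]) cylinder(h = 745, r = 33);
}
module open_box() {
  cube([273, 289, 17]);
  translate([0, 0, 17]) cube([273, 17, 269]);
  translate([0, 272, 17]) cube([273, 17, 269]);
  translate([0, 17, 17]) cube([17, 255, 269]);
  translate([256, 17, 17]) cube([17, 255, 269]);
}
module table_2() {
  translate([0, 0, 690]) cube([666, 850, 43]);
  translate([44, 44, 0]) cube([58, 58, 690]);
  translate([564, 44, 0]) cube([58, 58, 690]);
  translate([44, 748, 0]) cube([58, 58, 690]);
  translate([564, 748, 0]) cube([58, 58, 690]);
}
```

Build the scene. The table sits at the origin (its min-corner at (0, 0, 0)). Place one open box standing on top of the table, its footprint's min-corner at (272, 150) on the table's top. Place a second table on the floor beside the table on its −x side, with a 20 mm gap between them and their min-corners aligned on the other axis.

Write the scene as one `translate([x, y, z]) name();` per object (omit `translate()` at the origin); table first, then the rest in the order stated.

table();
translate([272, 150, 777]) open_box();
translate([-686, 0, 0]) table_2();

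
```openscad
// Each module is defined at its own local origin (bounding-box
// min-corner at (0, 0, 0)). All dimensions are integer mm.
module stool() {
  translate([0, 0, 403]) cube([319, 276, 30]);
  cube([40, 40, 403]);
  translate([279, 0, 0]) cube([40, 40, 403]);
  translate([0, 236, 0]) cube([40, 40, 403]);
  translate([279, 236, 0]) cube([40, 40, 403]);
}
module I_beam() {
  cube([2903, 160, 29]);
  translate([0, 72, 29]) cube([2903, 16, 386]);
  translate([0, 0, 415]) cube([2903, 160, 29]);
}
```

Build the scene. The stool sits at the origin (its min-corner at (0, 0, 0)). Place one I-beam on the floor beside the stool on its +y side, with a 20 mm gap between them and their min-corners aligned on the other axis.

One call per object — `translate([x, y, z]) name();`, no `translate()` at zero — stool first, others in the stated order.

stool();
translate([0, 296, 0]) I_beam();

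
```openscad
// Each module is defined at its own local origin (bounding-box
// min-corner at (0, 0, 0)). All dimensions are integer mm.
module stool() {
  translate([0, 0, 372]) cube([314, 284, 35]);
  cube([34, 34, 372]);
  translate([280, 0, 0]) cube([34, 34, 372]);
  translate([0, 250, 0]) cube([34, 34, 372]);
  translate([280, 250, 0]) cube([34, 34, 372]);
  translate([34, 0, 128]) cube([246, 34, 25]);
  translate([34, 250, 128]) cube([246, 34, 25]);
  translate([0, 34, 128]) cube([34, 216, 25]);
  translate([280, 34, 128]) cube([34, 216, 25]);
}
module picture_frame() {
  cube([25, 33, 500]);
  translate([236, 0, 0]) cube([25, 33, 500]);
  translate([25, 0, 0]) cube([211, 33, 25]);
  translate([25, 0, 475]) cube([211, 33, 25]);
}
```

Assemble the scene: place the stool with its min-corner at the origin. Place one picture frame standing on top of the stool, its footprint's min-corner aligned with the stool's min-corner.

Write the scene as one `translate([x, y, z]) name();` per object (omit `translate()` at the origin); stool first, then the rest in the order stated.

stool();
translate([0, 0, 407]) picture_frame();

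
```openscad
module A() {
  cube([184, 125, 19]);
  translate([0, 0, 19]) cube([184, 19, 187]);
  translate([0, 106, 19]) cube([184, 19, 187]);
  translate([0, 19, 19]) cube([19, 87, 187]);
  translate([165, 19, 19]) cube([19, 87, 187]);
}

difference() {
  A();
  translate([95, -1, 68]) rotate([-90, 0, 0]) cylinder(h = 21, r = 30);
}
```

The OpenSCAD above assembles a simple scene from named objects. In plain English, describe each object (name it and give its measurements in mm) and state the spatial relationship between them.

A is an open storage box with external size 184×125×206 mm and wall thickness 19 mm (the base is also 19 mm thick). The base covers the whole footprint; the four walls stand on the base, with the y-facing walls full-width and the x-facing walls fitting between their inner faces.

The open box has a circular hole of radius 30 mm through its front wall, centred at (x = 95, z = 68).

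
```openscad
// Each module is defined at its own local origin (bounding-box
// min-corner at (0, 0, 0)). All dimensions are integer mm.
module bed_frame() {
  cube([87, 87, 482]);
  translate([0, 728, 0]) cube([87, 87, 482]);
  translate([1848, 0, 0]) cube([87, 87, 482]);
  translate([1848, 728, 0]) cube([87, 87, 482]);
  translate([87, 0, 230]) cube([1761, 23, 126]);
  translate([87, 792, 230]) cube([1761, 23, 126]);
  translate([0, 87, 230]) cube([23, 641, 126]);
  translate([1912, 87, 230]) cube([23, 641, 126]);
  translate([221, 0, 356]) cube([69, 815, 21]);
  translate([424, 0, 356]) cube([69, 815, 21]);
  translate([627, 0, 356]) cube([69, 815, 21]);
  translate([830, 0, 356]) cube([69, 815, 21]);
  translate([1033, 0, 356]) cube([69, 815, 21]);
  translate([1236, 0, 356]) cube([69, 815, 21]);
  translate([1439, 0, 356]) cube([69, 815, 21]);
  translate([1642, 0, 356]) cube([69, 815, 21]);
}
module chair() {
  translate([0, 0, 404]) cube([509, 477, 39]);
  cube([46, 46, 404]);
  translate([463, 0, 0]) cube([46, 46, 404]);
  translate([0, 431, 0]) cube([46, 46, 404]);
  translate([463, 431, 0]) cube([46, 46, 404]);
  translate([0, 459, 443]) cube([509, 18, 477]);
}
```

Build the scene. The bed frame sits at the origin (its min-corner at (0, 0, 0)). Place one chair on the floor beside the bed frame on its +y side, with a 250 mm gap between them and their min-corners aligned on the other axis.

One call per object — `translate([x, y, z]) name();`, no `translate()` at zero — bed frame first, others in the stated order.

bed_frame();
translate([0, 1065, 0]) chair();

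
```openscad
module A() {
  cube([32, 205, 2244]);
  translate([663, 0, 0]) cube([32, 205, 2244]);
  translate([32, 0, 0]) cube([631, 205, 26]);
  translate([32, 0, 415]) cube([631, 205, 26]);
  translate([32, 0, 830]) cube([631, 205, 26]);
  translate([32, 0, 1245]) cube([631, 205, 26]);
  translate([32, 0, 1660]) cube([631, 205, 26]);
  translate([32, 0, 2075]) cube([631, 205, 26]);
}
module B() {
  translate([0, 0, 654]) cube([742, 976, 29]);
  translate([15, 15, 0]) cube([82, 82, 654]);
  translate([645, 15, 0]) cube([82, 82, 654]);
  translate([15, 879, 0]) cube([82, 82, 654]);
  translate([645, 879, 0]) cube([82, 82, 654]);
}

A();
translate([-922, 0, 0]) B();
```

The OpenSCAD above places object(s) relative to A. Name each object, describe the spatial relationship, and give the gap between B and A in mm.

The table's nearest face is 180 mm from the bookshelf's −x face.

A is a bookshelf. B is a table. The table is on the floor beside the bookshelf on its −x side. The gap between the table and the bookshelf is 180 mm.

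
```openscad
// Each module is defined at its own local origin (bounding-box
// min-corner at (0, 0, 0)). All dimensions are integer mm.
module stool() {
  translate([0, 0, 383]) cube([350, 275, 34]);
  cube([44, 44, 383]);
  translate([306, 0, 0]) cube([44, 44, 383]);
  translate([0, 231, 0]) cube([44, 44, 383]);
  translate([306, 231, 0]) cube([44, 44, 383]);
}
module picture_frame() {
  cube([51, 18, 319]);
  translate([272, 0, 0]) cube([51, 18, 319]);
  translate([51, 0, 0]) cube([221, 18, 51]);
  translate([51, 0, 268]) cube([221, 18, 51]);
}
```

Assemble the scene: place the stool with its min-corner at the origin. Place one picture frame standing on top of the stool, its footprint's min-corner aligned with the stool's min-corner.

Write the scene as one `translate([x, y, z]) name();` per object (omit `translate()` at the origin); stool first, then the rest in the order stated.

stool();
translate([0, 0, 417]) picture_frame();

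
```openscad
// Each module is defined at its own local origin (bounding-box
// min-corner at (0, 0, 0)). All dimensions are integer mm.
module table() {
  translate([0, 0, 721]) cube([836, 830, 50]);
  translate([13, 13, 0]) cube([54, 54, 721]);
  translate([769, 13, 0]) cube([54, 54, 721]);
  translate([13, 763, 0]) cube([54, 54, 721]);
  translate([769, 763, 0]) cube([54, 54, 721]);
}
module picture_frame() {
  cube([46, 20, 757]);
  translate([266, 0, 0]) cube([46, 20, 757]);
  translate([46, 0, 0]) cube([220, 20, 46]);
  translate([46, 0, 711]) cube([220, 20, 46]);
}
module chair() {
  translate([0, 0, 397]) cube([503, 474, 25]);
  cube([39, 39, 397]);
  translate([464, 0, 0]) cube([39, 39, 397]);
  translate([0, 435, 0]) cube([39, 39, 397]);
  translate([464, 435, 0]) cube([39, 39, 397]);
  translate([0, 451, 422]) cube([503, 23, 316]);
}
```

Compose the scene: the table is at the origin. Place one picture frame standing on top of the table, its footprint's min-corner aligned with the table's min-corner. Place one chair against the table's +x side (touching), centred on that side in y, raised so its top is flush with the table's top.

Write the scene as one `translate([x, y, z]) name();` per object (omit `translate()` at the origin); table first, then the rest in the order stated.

table();
translate([0, 0, 771]) picture_frame();
translate([836, 178, 33]) chair();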